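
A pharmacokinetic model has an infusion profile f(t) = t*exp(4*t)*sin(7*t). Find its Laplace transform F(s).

L{sin(7t)} = 7/(s^2 + 49).
Multiplying by e^(4t) shifts s → s - 4, so L{exp(4*t)*sin(7*t)} = 7/((s - 4)^2 + 49).
Then apply L{t·g(t)} = -d/ds[G(s)] with G(s) = 7/((s - 4)^2 + 49):
differentiating 1 time and applying the sign gives 14*(s - 4)/(s^2 - 8*s + 65)^2.

F(s) = 14*(s - 4)/(s^2 - 8*s + 65)^2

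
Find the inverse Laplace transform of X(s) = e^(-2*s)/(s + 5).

Heaviside(t - 2)*(exp(-5*t + 10))

The factor e^(-2s) signals a time shift by c = 2 (second shifting theorem).
L{e^(-5t)} = 1/(s + 5), so L^-1{1/(s + 5)} = e^(-5*t).
Hence the inverse is u(t - 2) times that function evaluated at t - 2.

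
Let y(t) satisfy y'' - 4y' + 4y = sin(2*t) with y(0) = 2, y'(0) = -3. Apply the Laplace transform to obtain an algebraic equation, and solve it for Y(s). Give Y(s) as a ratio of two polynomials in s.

Take the Laplace transform of both sides.
Using L{y''} = s^2 Y - s·y(0) - y'(0) and L{y'} = sY - y(0), with y(0) = 2, y'(0) = -3, the left side becomes (s^2 - 4*s + 4)Y - (2*s - 11).
The right side is L{sin(2*t)} = 2/(s^2 + 4).
So (s^2 - 4*s + 4)Y = 2/(s^2 + 4) + (2*s - 11).
Divide through and combine into a single rational function.

Y(s) = (2*s^3 - 11*s^2 + 8*s - 42)/(s^4 - 4*s^3 + 8*s^2 - 16*s + 16)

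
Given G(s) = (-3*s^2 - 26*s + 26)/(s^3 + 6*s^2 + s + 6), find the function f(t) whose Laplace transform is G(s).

Factor the denominator: s^3 + 6*s^2 + s + 6 = (s + 6)*(s^2 + 1).
Partial fraction decomposition gives [2/(s + 6)] + [-5*s/(s^2 + 1)] + [4/(s^2 + 1)].
Invert each term: 2/(s + 6) ↔ 2e^(-6t); -5·s/(s^2 + 1) ↔ -5cos(t); 4·1/(s^2 + 1) ↔ 4sin(t).

f(t) = 4*sin(t) - 5*cos(t) + 2*exp(-6*t)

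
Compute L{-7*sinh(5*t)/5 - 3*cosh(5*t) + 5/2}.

The transform is linear, so treat each term independently.
(-3)·[L{cosh(5t)} = s/(s^2 - 25)]; L{5/2} = (5/2)/s; (-7/5)·[L{sinh(5t)} = 5/(s^2 - 25)].

-3*s/(s^2 - 25) - 7/(s^2 - 25) + 5/(2*s)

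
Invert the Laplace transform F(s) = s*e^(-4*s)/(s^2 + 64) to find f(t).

The factor e^(-4s) signals a time shift by c = 4 (second shifting theorem).
L{cos(8t)} = s/(s^2 + 64), so L^-1{s/(s^2 + 64)} = cos(8*t).
Hence the inverse is u(t - 4) times that function evaluated at t - 4.

f(t) = Heaviside(t - 4)*(cos(8*t - 32))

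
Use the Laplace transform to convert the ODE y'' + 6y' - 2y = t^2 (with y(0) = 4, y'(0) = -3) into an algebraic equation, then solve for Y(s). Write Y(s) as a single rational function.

Transform both sides with L{·}.
Using L{y''} = s^2 Y - s·y(0) - y'(0) and L{y'} = sY - y(0), with y(0) = 4, y'(0) = -3, the left side becomes (s^2 + 6*s - 2)Y - (4*s + 21).
The right side is L{t^2} = 2/s^3.
So (s^2 + 6*s - 2)Y = 2/s^3 + (4*s + 21).
Solve for Y(s) and write it as one ratio of polynomials.

Y(s) = (4*s^4 + 21*s^3 + 2)/(s^5 + 6*s^4 - 2*s^3)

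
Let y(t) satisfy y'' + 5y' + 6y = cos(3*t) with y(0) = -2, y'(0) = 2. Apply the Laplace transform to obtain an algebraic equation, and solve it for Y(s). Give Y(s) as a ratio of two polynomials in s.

Y(s) = (-2*s^3 - 8*s^2 - 17*s - 72)/(s^4 + 5*s^3 + 15*s^2 + 45*s + 54)

Apply the Laplace transform to the equation.
With L{y''} = s^2 Y - s·y(0) - y'(0) and L{y'} = sY - y(0), with y(0) = -2, y'(0) = 2: the LHS transforms to (s^2 + 5*s + 6)Y - (-2*s - 8).
The right side is L{cos(3*t)} = s/(s^2 + 9).
So (s^2 + 5*s + 6)Y = s/(s^2 + 9) + (-2*s - 8).
Isolate Y and clear denominators.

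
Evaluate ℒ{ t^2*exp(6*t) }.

2/(s - 6)^3

L{e^(6t)} = 1/(s - 6).
Then apply L{t^2·g(t)} = (-1)^2 d^2/ds^2[H(s)] with H(s) = 1/(s - 6):
differentiating 2 times and applying the sign gives 2/(s - 6)^3.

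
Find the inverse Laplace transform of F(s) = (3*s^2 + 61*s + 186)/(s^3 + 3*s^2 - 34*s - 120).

Factor the denominator: s^3 + 3*s^2 - 34*s - 120 = (s - 6)*(s + 4)*(s + 5).
Partial fraction decomposition gives [6/(s - 6)] + [1/(s + 4)] + [-4/(s + 5)].
Invert each term: 6/(s - 6) ↔ 6e^(6t); 1/(s + 4) ↔ e^(-4t); -4/(s + 5) ↔ -4e^(-5t).

6*exp(6*t) + exp(-4*t) - 4*exp(-5*t)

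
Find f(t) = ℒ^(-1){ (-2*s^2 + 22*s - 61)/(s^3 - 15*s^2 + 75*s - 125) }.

Factor the denominator: s^3 - 15*s^2 + 75*s - 125 = (s - 5)^3.
Partial fraction decomposition gives [-2/(s - 5)] + [2/(s - 5)^2] + [-1/(s - 5)^3].
Invert each term: -2/(s - 5) ↔ -2e^(5t); 2/(s - 5)^2 ↔ 2t·e^(5t); -1/(s - 5)^3 ↔ (-1/2)t^2·e^(5t).

f(t) = -t^2*exp(5*t)/2 + 2*t*exp(5*t) - 2*exp(5*t)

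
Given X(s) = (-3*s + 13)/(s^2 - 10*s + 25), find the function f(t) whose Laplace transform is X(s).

Factor the denominator: s^2 - 10*s + 25 = (s - 5)^2.
Partial fraction decomposition gives [-3/(s - 5)] + [-2/(s - 5)^2].
Invert each term: -3/(s - 5) ↔ -3e^(5t); -2/(s - 5)^2 ↔ -2t·e^(5t).

f(t) = -2*t*exp(5*t) - 3*exp(5*t)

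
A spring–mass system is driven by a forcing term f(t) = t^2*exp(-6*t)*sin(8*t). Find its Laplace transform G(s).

L{sin(8t)} = 8/(s^2 + 64).
Multiplying by e^(-6t) shifts s → s + 6, so L{exp(-6*t)*sin(8*t)} = 8/((s + 6)^2 + 64).
Then apply L{t^2·g(t)} = (-1)^2 d^2/ds^2[H(s)] with H(s) = 8/((s + 6)^2 + 64):
differentiating 2 times and applying the sign gives 16*(3*s^2 + 36*s + 44)/(s^2 + 12*s + 100)^3.

G(s) = 16*(3*s^2 + 36*s + 44)/(s^2 + 12*s + 100)^3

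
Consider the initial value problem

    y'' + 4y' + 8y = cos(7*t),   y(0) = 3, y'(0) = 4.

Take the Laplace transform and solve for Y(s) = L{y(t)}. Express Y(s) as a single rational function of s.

Transform both sides with L{·}.
With L{y''} = s^2 Y - s·y(0) - y'(0) and L{y'} = sY - y(0), with y(0) = 3, y'(0) = 4: the LHS transforms to (s^2 + 4*s + 8)Y - (3*s + 16).
The right side is L{cos(7*t)} = s/(s^2 + 49).
So (s^2 + 4*s + 8)Y = s/(s^2 + 49) + (3*s + 16).
Solve for Y(s) and write it as one ratio of polynomials.

Y(s) = (3*s^3 + 16*s^2 + 148*s + 784)/(s^4 + 4*s^3 + 57*s^2 + 196*s + 392)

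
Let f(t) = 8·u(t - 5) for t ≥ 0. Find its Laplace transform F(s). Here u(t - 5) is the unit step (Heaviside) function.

By the second shifting theorem, L{u(t - c)·g(t - c)} = e^(-cs)·G(s) with c = 5 and G(s) = L{g(t)}.
L{8} = 8/s.

F(s) = 8*exp(-5*s)/s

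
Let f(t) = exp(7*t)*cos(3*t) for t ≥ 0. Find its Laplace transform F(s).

L{cos(3t)} = s/(s^2 + 9).
By the first shifting theorem, multiplying by e^(7t) replaces s with s - 7.

F(s) = (s - 7)/((s - 7)^2 + 9)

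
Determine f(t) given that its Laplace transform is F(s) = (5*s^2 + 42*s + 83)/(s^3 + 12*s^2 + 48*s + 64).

f(t) = -5*t^2*exp(-4*t)/2 + 2*t*exp(-4*t) + 5*exp(-4*t)

Factor the denominator: s^3 + 12*s^2 + 48*s + 64 = (s + 4)^3.
Partial fraction decomposition gives [5/(s + 4)] + [2/(s + 4)^2] + [-5/(s + 4)^3].
Invert each term: 5/(s + 4) ↔ 5e^(-4t); 2/(s + 4)^2 ↔ 2t·e^(-4t); -5/(s + 4)^3 ↔ (-5/2)t^2·e^(-4t).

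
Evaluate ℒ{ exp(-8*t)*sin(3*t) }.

L{sin(3t)} = 3/(s^2 + 9).
By the first shifting theorem, multiplying by e^(-8t) replaces s with s + 8.

3/((s + 8)^2 + 9)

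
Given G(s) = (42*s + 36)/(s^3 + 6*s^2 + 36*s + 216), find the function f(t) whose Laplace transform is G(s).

Factor the denominator: s^3 + 6*s^2 + 36*s + 216 = (s + 6)*(s^2 + 36).
Partial fraction decomposition gives [-3/(s + 6)] + [3*s/(s^2 + 36)] + [24/(s^2 + 36)].
Invert each term: -3/(s + 6) ↔ -3e^(-6t); 3·s/(s^2 + 36) ↔ 3cos(6t); 4·6/(s^2 + 36) ↔ 4sin(6t).

f(t) = 4*sin(6*t) + 3*cos(6*t) - 3*exp(-6*t)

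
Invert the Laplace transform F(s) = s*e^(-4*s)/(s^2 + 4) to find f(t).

The factor e^(-4s) signals a time shift by c = 4 (second shifting theorem).
L{cos(2t)} = s/(s^2 + 4), so L^-1{s/(s^2 + 4)} = cos(2*t).
Hence the inverse is u(t - 4) times that function evaluated at t - 4.

f(t) = Heaviside(t - 4)*(cos(2*t - 8))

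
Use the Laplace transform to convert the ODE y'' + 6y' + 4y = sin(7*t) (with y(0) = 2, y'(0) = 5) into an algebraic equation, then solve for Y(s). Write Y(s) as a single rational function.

Y(s) = (2*s^3 + 17*s^2 + 98*s + 840)/(s^4 + 6*s^3 + 53*s^2 + 294*s + 196)

Take the Laplace transform of both sides.
Using L{y''} = s^2 Y - s·y(0) - y'(0) and L{y'} = sY - y(0), with y(0) = 2, y'(0) = 5, the left side becomes (s^2 + 6*s + 4)Y - (2*s + 17).
The right side is L{sin(7*t)} = 7/(s^2 + 49).
So (s^2 + 6*s + 4)Y = 7/(s^2 + 49) + (2*s + 17).
Divide through and combine into a single rational function.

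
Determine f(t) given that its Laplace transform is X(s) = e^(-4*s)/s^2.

The factor e^(-4s) signals a time shift by c = 4 (second shifting theorem).
L{t} = 1!/s^2 = 1/s^2, so L^-1{s^(-2)} = t.
Hence the inverse is u(t - 4) times that function evaluated at t - 4.

f(t) = Heaviside(t - 4)*(t - 4)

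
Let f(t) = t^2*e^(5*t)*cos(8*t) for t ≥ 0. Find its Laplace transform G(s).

L{cos(8t)} = s/(s^2 + 64).
Multiplying by e^(5t) shifts s → s - 5, so L{e^(5*t)*cos(8*t)} = (s - 5)/((s - 5)^2 + 64).
Then apply L{t^2·g(t)} = (-1)^2 d^2/ds^2[H(s)] with H(s) = (s - 5)/((s - 5)^2 + 64):
differentiating 2 times and applying the sign gives 2*(s - 5)*(s^2 - 10*s - 167)/(s^2 - 10*s + 89)^3.

G(s) = 2*(s - 5)*(s^2 - 10*s - 167)/(s^2 - 10*s + 89)^3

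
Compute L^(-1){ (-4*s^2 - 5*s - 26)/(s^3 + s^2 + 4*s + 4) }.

-3*sin(2*t) + cos(2*t) - 5*exp(-t)

Factor the denominator: s^3 + s^2 + 4*s + 4 = (s + 1)*(s^2 + 4).
Partial fraction decomposition gives [-5/(s + 1)] + [s/(s^2 + 4)] + [-6/(s^2 + 4)].
Invert each term: -5/(s + 1) ↔ -5e^(-t); 1·s/(s^2 + 4) ↔ cos(2t); -3·2/(s^2 + 4) ↔ -3sin(2t).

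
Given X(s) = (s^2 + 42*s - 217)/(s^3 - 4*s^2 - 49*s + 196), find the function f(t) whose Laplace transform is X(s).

Factor the denominator: s^3 - 4*s^2 - 49*s + 196 = (s - 7)*(s - 4)*(s + 7).
Partial fraction decomposition gives [3/(s - 7)] + [-3/(s + 7)] + [1/(s - 4)].
Invert each term: 3/(s - 7) ↔ 3e^(7t); -3/(s + 7) ↔ -3e^(-7t); 1/(s - 4) ↔ e^(4t).

f(t) = 3*exp(7*t) + exp(4*t) - 3*exp(-7*t)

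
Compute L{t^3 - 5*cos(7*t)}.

By linearity of the Laplace transform, transform each term separately.
L{t^3} = 3!/s^4 = 6/s^4; (-5)·[L{cos(7t)} = s/(s^2 + 49)].

-5*s/(s^2 + 49) + 6/s^4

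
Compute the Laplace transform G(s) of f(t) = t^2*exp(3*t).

G(s) = 2/(s - 3)^3

L{t^2} = 2!/s^3 = 2/s^3.
By the first shifting theorem, multiplying by e^(3t) replaces s with s - 3.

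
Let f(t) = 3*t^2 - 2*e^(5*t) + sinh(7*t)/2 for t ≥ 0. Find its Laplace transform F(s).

By linearity of the Laplace transform, transform each term separately.
(1/2)·[L{sinh(7t)} = 7/(s^2 - 49)]; (-2)·[L{e^(5t)} = 1/(s - 5)]; (3)·[L{t^2} = 2!/s^3 = 2/s^3].

F(s) = 7/(2*(s^2 - 49)) - 2/(s - 5) + 6/s^3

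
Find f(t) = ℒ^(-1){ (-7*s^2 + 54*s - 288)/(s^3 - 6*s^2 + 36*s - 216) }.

Factor the denominator: s^3 - 6*s^2 + 36*s - 216 = (s - 6)*(s^2 + 36).
Partial fraction decomposition gives [-3/(s - 6)] + [-4*s/(s^2 + 36)] + [30/(s^2 + 36)].
Invert each term: -3/(s - 6) ↔ -3e^(6t); -4·s/(s^2 + 36) ↔ -4cos(6t); 5·6/(s^2 + 36) ↔ 5sin(6t).

f(t) = -3*exp(6*t) + 5*sin(6*t) - 4*cos(6*t)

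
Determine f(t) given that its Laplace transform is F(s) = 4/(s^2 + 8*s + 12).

f(t) = 2*exp(-4*t)*sinh(2*t)

Rewrite the denominator: s^2 + 8*s + 12 = (s + 4)^2 - 4.
The form in (s + 4) signals a first-shifting-theorem factor e^(-4t).
Since L{sinh(2t)} = 2/(s^2 - 4), the inverse is e^(-4*t)*sinh(2*t), scaled by 2.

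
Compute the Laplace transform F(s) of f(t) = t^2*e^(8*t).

F(s) = 2/(s - 8)^3

L{e^(8t)} = 1/(s - 8).
Then apply L{t^2·g(t)} = (-1)^2 d^2/ds^2[G(s)] with G(s) = 1/(s - 8):
differentiating 2 times and applying the sign gives 2/(s - 8)^3.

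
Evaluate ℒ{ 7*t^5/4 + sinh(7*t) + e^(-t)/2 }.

By linearity of the Laplace transform, transform each term separately.
(7/4)·[L{t^5} = 5!/s^6 = 120/s^6]; (1/2)·[L{e^(-t)} = 1/(s + 1)]; L{sinh(7t)} = 7/(s^2 - 49).

7/(s^2 - 49) + 1/(2*(s + 1)) + 210/s^6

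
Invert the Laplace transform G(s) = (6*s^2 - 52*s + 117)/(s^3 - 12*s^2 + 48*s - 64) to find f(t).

Factor the denominator: s^3 - 12*s^2 + 48*s - 64 = (s - 4)^3.
Partial fraction decomposition gives [6/(s - 4)] + [-4/(s - 4)^2] + [5/(s - 4)^3].
Invert each term: 6/(s - 4) ↔ 6e^(4t); -4/(s - 4)^2 ↔ -4t·e^(4t); 5/(s - 4)^3 ↔ (5/2)t^2·e^(4t).

f(t) = 5*t^2*exp(4*t)/2 - 4*t*exp(4*t) + 6*exp(4*t)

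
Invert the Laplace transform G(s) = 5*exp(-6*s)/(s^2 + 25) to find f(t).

f(t) = Heaviside(t - 6)*(sin(5*t - 30))

The factor e^(-6s) signals a time shift by c = 6 (second shifting theorem).
L{sin(5t)} = 5/(s^2 + 25), so L^-1{5/(s^2 + 25)} = sin(5*t).
Hence the inverse is u(t - 6) times that function evaluated at t - 6.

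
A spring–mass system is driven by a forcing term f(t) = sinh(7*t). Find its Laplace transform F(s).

F(s) = 7/(s^2 - 49)

L{sinh(7t)} = 7/(s^2 - 49).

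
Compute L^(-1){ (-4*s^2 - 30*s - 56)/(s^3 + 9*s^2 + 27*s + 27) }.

-t^2*exp(-3*t) - 6*t*exp(-3*t) - 4*exp(-3*t)

Factor the denominator: s^3 + 9*s^2 + 27*s + 27 = (s + 3)^3.
Partial fraction decomposition gives [-4/(s + 3)] + [-6/(s + 3)^2] + [-2/(s + 3)^3].
Invert each term: -4/(s + 3) ↔ -4e^(-3t); -6/(s + 3)^2 ↔ -6t·e^(-3t); -2/(s + 3)^3 ↔ (-1)t^2·e^(-3t).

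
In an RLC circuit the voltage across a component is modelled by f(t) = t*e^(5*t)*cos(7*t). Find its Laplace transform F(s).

F(s) = (s - 12)*(s + 2)/(s^2 - 10*s + 74)^2

L{cos(7t)} = s/(s^2 + 49).
Multiplying by e^(5t) shifts s → s - 5, so L{e^(5*t)*cos(7*t)} = (s - 5)/((s - 5)^2 + 49).
Then apply L{t·g(t)} = -d/ds[G(s)] with G(s) = (s - 5)/((s - 5)^2 + 49):
differentiating 1 time and applying the sign gives (s - 12)*(s + 2)/(s^2 - 10*s + 74)^2.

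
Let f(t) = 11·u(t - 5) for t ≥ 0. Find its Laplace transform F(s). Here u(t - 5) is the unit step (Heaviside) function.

F(s) = 11*exp(-5*s)/s

By the second shifting theorem, L{u(t - c)·g(t - c)} = e^(-cs)·G(s) with c = 5 and G(s) = L{g(t)}.
L{11} = 11/s.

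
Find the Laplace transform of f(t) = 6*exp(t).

6/(s - 1)

L{6} = 6/s.
By the first shifting theorem, multiplying by e^(t) replaces s with s - 1.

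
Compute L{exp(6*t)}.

L{e^(6t)} = 1/(s - 6).

1/(s - 6)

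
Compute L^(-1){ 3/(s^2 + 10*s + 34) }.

exp(-5*t)*sin(3*t)

Rewrite the denominator: s^2 + 10*s + 34 = (s + 5)^2 + 9.
The form in (s + 5) signals a first-shifting-theorem factor e^(-5t).
Since L{sin(3t)} = 3/(s^2 + 9), the inverse is e^(-5*t)*sin(3*t).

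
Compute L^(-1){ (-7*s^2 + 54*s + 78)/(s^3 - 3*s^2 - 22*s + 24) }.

Factor the denominator: s^3 - 3*s^2 - 22*s + 24 = (s - 6)*(s - 1)*(s + 4).
Partial fraction decomposition gives [3/(s - 6)] + [-5/(s + 4)] + [-5/(s - 1)].
Invert each term: 3/(s - 6) ↔ 3e^(6t); -5/(s + 4) ↔ -5e^(-4t); -5/(s - 1) ↔ -5e^(t).

3*exp(6*t) - 5*exp(t) - 5*exp(-4*t)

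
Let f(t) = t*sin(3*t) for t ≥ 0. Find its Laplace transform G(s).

L{sin(3t)} = 3/(s^2 + 9).
Then apply L{t·g(t)} = -d/ds[H(s)] with H(s) = 3/(s^2 + 9):
differentiating 1 time and applying the sign gives 6*s/(s^2 + 9)^2.

G(s) = 6*s/(s^2 + 9)^2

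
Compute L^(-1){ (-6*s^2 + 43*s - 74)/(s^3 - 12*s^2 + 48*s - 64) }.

Factor the denominator: s^3 - 12*s^2 + 48*s - 64 = (s - 4)^3.
Partial fraction decomposition gives [-6/(s - 4)] + [-5/(s - 4)^2] + [2/(s - 4)^3].
Invert each term: -6/(s - 4) ↔ -6e^(4t); -5/(s - 4)^2 ↔ -5t·e^(4t); 2/(s - 4)^3 ↔ (1)t^2·e^(4t).

t^2*exp(4*t) - 5*t*exp(4*t) - 6*exp(4*t)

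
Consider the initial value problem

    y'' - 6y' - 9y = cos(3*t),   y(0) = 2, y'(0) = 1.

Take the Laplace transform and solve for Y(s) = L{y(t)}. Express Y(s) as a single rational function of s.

Y(s) = (2*s^3 - 11*s^2 + 19*s - 99)/(s^4 - 6*s^3 - 54*s - 81)

Transform both sides with L{·}.
Using L{y''} = s^2 Y - s·y(0) - y'(0) and L{y'} = sY - y(0), with y(0) = 2, y'(0) = 1, the left side becomes (s^2 - 6*s - 9)Y - (2*s - 11).
The right side is L{cos(3*t)} = s/(s^2 + 9).
So (s^2 - 6*s - 9)Y = s/(s^2 + 9) + (2*s - 11).
Divide through and combine into a single rational function.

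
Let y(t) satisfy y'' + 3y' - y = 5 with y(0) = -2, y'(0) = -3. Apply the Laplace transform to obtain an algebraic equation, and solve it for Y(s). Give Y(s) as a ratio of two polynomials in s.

Apply the Laplace transform to the equation.
Using L{y''} = s^2 Y - s·y(0) - y'(0) and L{y'} = sY - y(0), with y(0) = -2, y'(0) = -3, the left side becomes (s^2 + 3*s - 1)Y - (-2*s - 9).
The right side is L{5} = 5/s.
So (s^2 + 3*s - 1)Y = 5/s + (-2*s - 9).
Solve for Y(s) and write it as one ratio of polynomials.

Y(s) = (-2*s^2 - 9*s + 5)/(s^3 + 3*s^2 - s)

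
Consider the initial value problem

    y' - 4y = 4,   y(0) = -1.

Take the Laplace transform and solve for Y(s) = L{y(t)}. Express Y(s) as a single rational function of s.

Laplace-transform each side.
With L{y'} = sY - y(0) = sY - (-1): the LHS transforms to (s - 4)Y - (-1).
The right side is L{4} = 4/s.
So (s - 4)Y = 4/s + (-1).
Isolate Y and clear denominators.

Y(s) = -1/s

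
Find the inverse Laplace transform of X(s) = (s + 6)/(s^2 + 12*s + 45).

exp(-6*t)*cos(3*t)

Rewrite the denominator: s^2 + 12*s + 45 = (s + 6)^2 + 9.
The form in (s + 6) signals a first-shifting-theorem factor e^(-6t).
Since L{cos(3t)} = s/(s^2 + 9), the inverse is e^(-6*t)*cos(3*t).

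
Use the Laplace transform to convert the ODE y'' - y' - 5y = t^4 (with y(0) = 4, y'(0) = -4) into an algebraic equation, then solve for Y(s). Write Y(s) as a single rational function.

Y(s) = (4*s^6 - 8*s^5 + 24)/(s^7 - s^6 - 5*s^5)

Take the Laplace transform of both sides.
Using L{y''} = s^2 Y - s·y(0) - y'(0) and L{y'} = sY - y(0), with y(0) = 4, y'(0) = -4, the left side becomes (s^2 - s - 5)Y - (4*s - 8).
The right side is L{t^4} = 24/s^5.
So (s^2 - s - 5)Y = 24/s^5 + (4*s - 8).
Divide through and combine into a single rational function.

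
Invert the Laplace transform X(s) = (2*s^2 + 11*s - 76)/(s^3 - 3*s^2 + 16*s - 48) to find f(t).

Factor the denominator: s^3 - 3*s^2 + 16*s - 48 = (s - 3)*(s^2 + 16).
Partial fraction decomposition gives [-1/(s - 3)] + [3*s/(s^2 + 16)] + [20/(s^2 + 16)].
Invert each term: -1/(s - 3) ↔ -e^(3t); 3·s/(s^2 + 16) ↔ 3cos(4t); 5·4/(s^2 + 16) ↔ 5sin(4t).

f(t) = -exp(3*t) + 5*sin(4*t) + 3*cos(4*t)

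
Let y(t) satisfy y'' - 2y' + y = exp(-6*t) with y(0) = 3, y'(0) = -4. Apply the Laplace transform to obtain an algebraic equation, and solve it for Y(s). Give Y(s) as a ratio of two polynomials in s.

Take the Laplace transform of both sides.
With L{y''} = s^2 Y - s·y(0) - y'(0) and L{y'} = sY - y(0), with y(0) = 3, y'(0) = -4: the LHS transforms to (s^2 - 2*s + 1)Y - (3*s - 10).
The right side is L{exp(-6*t)} = 1/(s + 6).
So (s^2 - 2*s + 1)Y = 1/(s + 6) + (3*s - 10).
Isolate Y and clear denominators.

Y(s) = (3*s^2 + 8*s - 59)/(s^3 + 4*s^2 - 11*s + 6)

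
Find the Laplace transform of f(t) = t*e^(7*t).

L{e^(7t)} = 1/(s - 7).
Then apply L{t·g(t)} = -d/ds[H(s)] with H(s) = 1/(s - 7):
differentiating 1 time and applying the sign gives (s - 7)^(-2).

(s - 7)^(-2)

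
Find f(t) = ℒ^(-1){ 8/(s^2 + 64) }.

f(t) = sin(8*t)

Since L{sin(8t)} = 8/(s^2 + 64), the inverse is sin(8*t).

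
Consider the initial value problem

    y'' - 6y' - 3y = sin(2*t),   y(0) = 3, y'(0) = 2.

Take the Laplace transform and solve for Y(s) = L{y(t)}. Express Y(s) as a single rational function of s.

Laplace-transform each side.
With L{y''} = s^2 Y - s·y(0) - y'(0) and L{y'} = sY - y(0), with y(0) = 3, y'(0) = 2: the LHS transforms to (s^2 - 6*s - 3)Y - (3*s - 16).
The right side is L{sin(2*t)} = 2/(s^2 + 4).
So (s^2 - 6*s - 3)Y = 2/(s^2 + 4) + (3*s - 16).
Divide through and combine into a single rational function.

Y(s) = (3*s^3 - 16*s^2 + 12*s - 62)/(s^4 - 6*s^3 + s^2 - 24*s - 12)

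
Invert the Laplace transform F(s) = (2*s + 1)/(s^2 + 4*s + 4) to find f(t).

Factor the denominator: s^2 + 4*s + 4 = (s + 2)^2.
Partial fraction decomposition gives [2/(s + 2)] + [-3/(s + 2)^2].
Invert each term: 2/(s + 2) ↔ 2e^(-2t); -3/(s + 2)^2 ↔ -3t·e^(-2t).

f(t) = -3*t*exp(-2*t) + 2*exp(-2*t)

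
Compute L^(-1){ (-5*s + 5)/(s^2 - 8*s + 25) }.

-5*exp(4*t)*sin(3*t) - 5*exp(4*t)*cos(3*t)

Complete the square in the denominator: s^2 - 8*s + 25 = (s - 4)^2 + 3^2.
Split the numerator to match: -5*s + 5 = -5·(s - 4) - 5·3.
Invert each term: -5·(s - 4)/((s - 4)^2 + 9) ↔ -5e^(4t)cos(3t); -5·3/((s - 4)^2 + 9) ↔ -5e^(4t)sin(3t).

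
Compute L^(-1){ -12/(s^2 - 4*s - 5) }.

-4*exp(2*t)*sinh(3*t)

Rewrite the denominator: s^2 - 4*s - 5 = (s - 2)^2 - 9.
The form in (s - 2) signals a first-shifting-theorem factor e^(2t).
Since L{sinh(3t)} = 3/(s^2 - 9), the inverse is e^(2*t)*sinh(3*t), scaled by -4.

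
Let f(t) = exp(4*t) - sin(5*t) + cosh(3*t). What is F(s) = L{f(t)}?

By linearity of the Laplace transform, transform each term separately.
(-1)·[L{sin(5t)} = 5/(s^2 + 25)]; L{cosh(3t)} = s/(s^2 - 9); L{e^(4t)} = 1/(s - 4).

F(s) = s/(s^2 - 9) - 5/(s^2 + 25) + 1/(s - 4)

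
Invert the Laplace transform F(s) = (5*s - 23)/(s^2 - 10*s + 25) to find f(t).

Factor the denominator: s^2 - 10*s + 25 = (s - 5)^2.
Partial fraction decomposition gives [5/(s - 5)] + [2/(s - 5)^2].
Invert each term: 5/(s - 5) ↔ 5e^(5t); 2/(s - 5)^2 ↔ 2t·e^(5t).

f(t) = 2*t*exp(5*t) + 5*exp(5*t)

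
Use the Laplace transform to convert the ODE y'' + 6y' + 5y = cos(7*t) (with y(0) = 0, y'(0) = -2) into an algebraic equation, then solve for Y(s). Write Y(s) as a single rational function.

Y(s) = (-2*s^2 + s - 98)/(s^4 + 6*s^3 + 54*s^2 + 294*s + 245)

Transform both sides with L{·}.
The derivative rules (L{y''} = s^2 Y - s·y(0) - y'(0) and L{y'} = sY - y(0), with y(0) = 0, y'(0) = -2) turn the left side into (s^2 + 6*s + 5)Y - (-2).
The right side is L{cos(7*t)} = s/(s^2 + 49).
So (s^2 + 6*s + 5)Y = s/(s^2 + 49) + (-2).
Solve for Y(s) and write it as one ratio of polynomials.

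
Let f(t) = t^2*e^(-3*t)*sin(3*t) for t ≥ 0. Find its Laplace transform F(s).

L{sin(3t)} = 3/(s^2 + 9).
Multiplying by e^(-3t) shifts s → s + 3, so L{e^(-3*t)*sin(3*t)} = 3/((s + 3)^2 + 9).
Then apply L{t^2·g(t)} = (-1)^2 d^2/ds^2[G(s)] with G(s) = 3/((s + 3)^2 + 9):
differentiating 2 times and applying the sign gives 18*(s^2 + 6*s + 6)/(s^2 + 6*s + 18)^3.

F(s) = 18*(s^2 + 6*s + 6)/(s^2 + 6*s + 18)^3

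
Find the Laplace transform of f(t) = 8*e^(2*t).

L{8} = 8/s.
By the first shifting theorem, multiplying by e^(2t) replaces s with s - 2.

8/(s - 2)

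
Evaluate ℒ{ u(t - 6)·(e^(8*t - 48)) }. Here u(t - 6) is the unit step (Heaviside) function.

By the second shifting theorem, L{u(t - c)·g(t - c)} = e^(-cs)·H(s) with c = 6 and H(s) = L{g(t)}.
L{e^(8t)} = 1/(s - 8).

exp(-6*s)/(s - 8)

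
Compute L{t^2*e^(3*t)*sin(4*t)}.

L{sin(4t)} = 4/(s^2 + 16).
Multiplying by e^(3t) shifts s → s - 3, so L{e^(3*t)*sin(4*t)} = 4/((s - 3)^2 + 16).
Then apply L{t^2·g(t)} = (-1)^2 d^2/ds^2[H(s)] with H(s) = 4/((s - 3)^2 + 16):
differentiating 2 times and applying the sign gives 8*(3*s^2 - 18*s + 11)/(s^2 - 6*s + 25)^3.

8*(3*s^2 - 18*s + 11)/(s^2 - 6*s + 25)^3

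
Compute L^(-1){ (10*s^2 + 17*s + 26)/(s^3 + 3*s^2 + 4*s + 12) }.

sin(2*t) + 5*cos(2*t) + 5*exp(-3*t)

Factor the denominator: s^3 + 3*s^2 + 4*s + 12 = (s + 3)*(s^2 + 4).
Partial fraction decomposition gives [5/(s + 3)] + [5*s/(s^2 + 4)] + [2/(s^2 + 4)].
Invert each term: 5/(s + 3) ↔ 5e^(-3t); 5·s/(s^2 + 4) ↔ 5cos(2t); 1·2/(s^2 + 4) ↔ sin(2t).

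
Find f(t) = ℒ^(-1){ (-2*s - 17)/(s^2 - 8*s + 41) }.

Complete the square in the denominator: s^2 - 8*s + 41 = (s - 4)^2 + 5^2.
Split the numerator to match: -2*s - 17 = -2·(s - 4) - 5·5.
Invert each term: -2·(s - 4)/((s - 4)^2 + 25) ↔ -2e^(4t)cos(5t); -5·5/((s - 4)^2 + 25) ↔ -5e^(4t)sin(5t).

f(t) = -5*exp(4*t)*sin(5*t) - 2*exp(4*t)*cos(5*t)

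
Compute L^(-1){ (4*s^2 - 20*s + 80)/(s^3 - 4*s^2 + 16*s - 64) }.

Factor the denominator: s^3 - 4*s^2 + 16*s - 64 = (s - 4)*(s^2 + 16).
Partial fraction decomposition gives [2/(s - 4)] + [2*s/(s^2 + 16)] + [-12/(s^2 + 16)].
Invert each term: 2/(s - 4) ↔ 2e^(4t); 2·s/(s^2 + 16) ↔ 2cos(4t); -3·4/(s^2 + 16) ↔ -3sin(4t).

2*exp(4*t) - 3*sin(4*t) + 2*cos(4*t)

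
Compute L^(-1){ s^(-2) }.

t

Since L{t} = 1!/s^2 = 1/s^2, the inverse is t.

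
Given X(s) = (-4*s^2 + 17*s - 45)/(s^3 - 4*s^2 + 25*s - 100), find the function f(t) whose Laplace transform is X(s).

f(t) = -exp(4*t) + sin(5*t) - 3*cos(5*t)

Factor the denominator: s^3 - 4*s^2 + 25*s - 100 = (s - 4)*(s^2 + 25).
Partial fraction decomposition gives [-1/(s - 4)] + [-3*s/(s^2 + 25)] + [5/(s^2 + 25)].
Invert each term: -1/(s - 4) ↔ -e^(4t); -3·s/(s^2 + 25) ↔ -3cos(5t); 1·5/(s^2 + 25) ↔ sin(5t).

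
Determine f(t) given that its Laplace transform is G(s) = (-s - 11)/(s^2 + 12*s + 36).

Factor the denominator: s^2 + 12*s + 36 = (s + 6)^2.
Partial fraction decomposition gives [-1/(s + 6)] + [-5/(s + 6)^2].
Invert each term: -1/(s + 6) ↔ -e^(-6t); -5/(s + 6)^2 ↔ -5t·e^(-6t).

f(t) = -5*t*exp(-6*t) - exp(-6*t)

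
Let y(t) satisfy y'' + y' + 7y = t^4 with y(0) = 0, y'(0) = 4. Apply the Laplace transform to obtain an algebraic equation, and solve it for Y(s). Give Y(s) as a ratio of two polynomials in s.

Apply the Laplace transform to the equation.
The derivative rules (L{y''} = s^2 Y - s·y(0) - y'(0) and L{y'} = sY - y(0), with y(0) = 0, y'(0) = 4) turn the left side into (s^2 + s + 7)Y - (4).
The right side is L{t^4} = 24/s^5.
So (s^2 + s + 7)Y = 24/s^5 + (4).
Isolate Y and clear denominators.

Y(s) = (4*s^5 + 24)/(s^7 + s^6 + 7*s^5)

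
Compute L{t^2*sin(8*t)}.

16*(3*s^2 - 64)/(s^2 + 64)^3

L{sin(8t)} = 8/(s^2 + 64).
Then apply L{t^2·g(t)} = (-1)^2 d^2/ds^2[H(s)] with H(s) = 8/(s^2 + 64):
differentiating 2 times and applying the sign gives 16*(3*s^2 - 64)/(s^2 + 64)^3.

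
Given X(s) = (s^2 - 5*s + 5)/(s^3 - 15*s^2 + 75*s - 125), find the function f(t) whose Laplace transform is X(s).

Factor the denominator: s^3 - 15*s^2 + 75*s - 125 = (s - 5)^3.
Partial fraction decomposition gives [1/(s - 5)] + [5/(s - 5)^2] + [5/(s - 5)^3].
Invert each term: 1/(s - 5) ↔ e^(5t); 5/(s - 5)^2 ↔ 5t·e^(5t); 5/(s - 5)^3 ↔ (5/2)t^2·e^(5t).

f(t) = 5*t^2*exp(5*t)/2 + 5*t*exp(5*t) + exp(5*t)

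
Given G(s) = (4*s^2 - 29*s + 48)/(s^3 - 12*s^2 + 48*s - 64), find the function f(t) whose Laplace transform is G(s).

f(t) = -2*t^2*exp(4*t) + 3*t*exp(4*t) + 4*exp(4*t)

Factor the denominator: s^3 - 12*s^2 + 48*s - 64 = (s - 4)^3.
Partial fraction decomposition gives [4/(s - 4)] + [3/(s - 4)^2] + [-4/(s - 4)^3].
Invert each term: 4/(s - 4) ↔ 4e^(4t); 3/(s - 4)^2 ↔ 3t·e^(4t); -4/(s - 4)^3 ↔ (-2)t^2·e^(4t).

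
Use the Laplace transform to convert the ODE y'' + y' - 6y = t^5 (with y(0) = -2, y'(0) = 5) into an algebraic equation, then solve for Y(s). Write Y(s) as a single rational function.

Y(s) = (-2*s^7 + 3*s^6 + 120)/(s^8 + s^7 - 6*s^6)

Laplace-transform each side.
With L{y''} = s^2 Y - s·y(0) - y'(0) and L{y'} = sY - y(0), with y(0) = -2, y'(0) = 5: the LHS transforms to (s^2 + s - 6)Y - (-2*s + 3).
The right side is L{t^5} = 120/s^6.
So (s^2 + s - 6)Y = 120/s^6 + (-2*s + 3).
Isolate Y and clear denominators.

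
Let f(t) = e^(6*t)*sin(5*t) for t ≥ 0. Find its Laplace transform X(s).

X(s) = 5/((s - 6)^2 + 25)

L{sin(5t)} = 5/(s^2 + 25).
By the first shifting theorem, multiplying by e^(6t) replaces s with s - 6.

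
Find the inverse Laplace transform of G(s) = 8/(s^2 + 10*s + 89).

Rewrite the denominator: s^2 + 10*s + 89 = (s + 5)^2 + 64.
The form in (s + 5) signals a first-shifting-theorem factor e^(-5t).
Since L{sin(8t)} = 8/(s^2 + 64), the inverse is e^(-5*t)*sin(8*t).

exp(-5*t)*sin(8*t)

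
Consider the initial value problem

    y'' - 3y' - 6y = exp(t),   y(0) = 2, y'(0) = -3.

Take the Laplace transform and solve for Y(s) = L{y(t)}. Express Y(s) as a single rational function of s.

Y(s) = (2*s^2 - 11*s + 10)/(s^3 - 4*s^2 - 3*s + 6)

Apply the Laplace transform to the equation.
Using L{y''} = s^2 Y - s·y(0) - y'(0) and L{y'} = sY - y(0), with y(0) = 2, y'(0) = -3, the left side becomes (s^2 - 3*s - 6)Y - (2*s - 9).
The right side is L{exp(t)} = 1/(s - 1).
So (s^2 - 3*s - 6)Y = 1/(s - 1) + (2*s - 9).
Divide through and combine into a single rational function.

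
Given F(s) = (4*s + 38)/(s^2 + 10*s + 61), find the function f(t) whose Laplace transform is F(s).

f(t) = 3*exp(-5*t)*sin(6*t) + 4*exp(-5*t)*cos(6*t)

Complete the square in the denominator: s^2 + 10*s + 61 = (s + 5)^2 + 6^2.
Split the numerator to match: 4*s + 38 = 4·(s + 5) + 3·6.
Invert each term: 4·(s + 5)/((s + 5)^2 + 36) ↔ 4e^(-5t)cos(6t); 3·6/((s + 5)^2 + 36) ↔ 3e^(-5t)sin(6t).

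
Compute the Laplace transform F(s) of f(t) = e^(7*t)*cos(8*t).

F(s) = (s - 7)/((s - 7)^2 + 64)

L{cos(8t)} = s/(s^2 + 64).
By the first shifting theorem, multiplying by e^(7t) replaces s with s - 7.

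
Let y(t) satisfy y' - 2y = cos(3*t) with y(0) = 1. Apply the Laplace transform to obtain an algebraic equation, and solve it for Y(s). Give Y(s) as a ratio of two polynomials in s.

Take the Laplace transform of both sides.
Using L{y'} = sY - y(0) = sY - 1, the left side becomes (s - 2)Y - (1).
The right side is L{cos(3*t)} = s/(s^2 + 9).
So (s - 2)Y = s/(s^2 + 9) + (1).
Solve for Y(s) and write it as one ratio of polynomials.

Y(s) = (s^2 + s + 9)/(s^3 - 2*s^2 + 9*s - 18)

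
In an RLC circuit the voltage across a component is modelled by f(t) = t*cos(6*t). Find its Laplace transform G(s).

L{cos(6t)} = s/(s^2 + 36).
Then apply L{t·g(t)} = -d/ds[H(s)] with H(s) = s/(s^2 + 36):
differentiating 1 time and applying the sign gives (s - 6)*(s + 6)/(s^2 + 36)^2.

G(s) = (s - 6)*(s + 6)/(s^2 + 36)^2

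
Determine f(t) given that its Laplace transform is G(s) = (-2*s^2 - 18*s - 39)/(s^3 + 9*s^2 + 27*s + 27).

Factor the denominator: s^3 + 9*s^2 + 27*s + 27 = (s + 3)^3.
Partial fraction decomposition gives [-2/(s + 3)] + [-6/(s + 3)^2] + [-3/(s + 3)^3].
Invert each term: -2/(s + 3) ↔ -2e^(-3t); -6/(s + 3)^2 ↔ -6t·e^(-3t); -3/(s + 3)^3 ↔ (-3/2)t^2·e^(-3t).

f(t) = -3*t^2*exp(-3*t)/2 - 6*t*exp(-3*t) - 2*exp(-3*t)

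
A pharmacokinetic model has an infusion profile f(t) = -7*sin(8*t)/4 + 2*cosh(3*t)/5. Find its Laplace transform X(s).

Apply the Laplace transform termwise.
(2/5)·[L{cosh(3t)} = s/(s^2 - 9)]; (-7/4)·[L{sin(8t)} = 8/(s^2 + 64)].

X(s) = 2*s/(5*(s^2 - 9)) - 14/(s^2 + 64)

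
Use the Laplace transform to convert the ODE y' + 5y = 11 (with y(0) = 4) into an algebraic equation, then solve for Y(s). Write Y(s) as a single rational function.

Y(s) = (4*s + 11)/(s^2 + 5*s)

Laplace-transform each side.
Using L{y'} = sY - y(0) = sY - 4, the left side becomes (s + 5)Y - (4).
The right side is L{11} = 11/s.
So (s + 5)Y = 11/s + (4).
Isolate Y and clear denominators.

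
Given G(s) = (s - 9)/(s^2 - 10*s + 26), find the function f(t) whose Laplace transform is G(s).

f(t) = -4*exp(5*t)*sin(t) + exp(5*t)*cos(t)

Complete the square in the denominator: s^2 - 10*s + 26 = (s - 5)^2 + 1^2.
Split the numerator to match: s - 9 = 1·(s - 5) - 4·1.
Invert each term: 1·(s - 5)/((s - 5)^2 + 1) ↔ e^(5t)cos(t); -4·1/((s - 5)^2 + 1) ↔ -4e^(5t)sin(t).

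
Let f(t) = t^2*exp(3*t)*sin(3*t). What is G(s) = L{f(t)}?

G(s) = 18*(s^2 - 6*s + 6)/(s^2 - 6*s + 18)^3

L{sin(3t)} = 3/(s^2 + 9).
Multiplying by e^(3t) shifts s → s - 3, so L{exp(3*t)*sin(3*t)} = 3/((s - 3)^2 + 9).
Then apply L{t^2·g(t)} = (-1)^2 d^2/ds^2[H(s)] with H(s) = 3/((s - 3)^2 + 9):
differentiating 2 times and applying the sign gives 18*(s^2 - 6*s + 6)/(s^2 - 6*s + 18)^3.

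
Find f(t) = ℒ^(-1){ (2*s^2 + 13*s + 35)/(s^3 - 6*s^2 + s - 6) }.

Factor the denominator: s^3 - 6*s^2 + s - 6 = (s - 6)*(s^2 + 1).
Partial fraction decomposition gives [5/(s - 6)] + [-3*s/(s^2 + 1)] + [-5/(s^2 + 1)].
Invert each term: 5/(s - 6) ↔ 5e^(6t); -3·s/(s^2 + 1) ↔ -3cos(t); -5·1/(s^2 + 1) ↔ -5sin(t).

f(t) = 5*exp(6*t) - 5*sin(t) - 3*cos(t)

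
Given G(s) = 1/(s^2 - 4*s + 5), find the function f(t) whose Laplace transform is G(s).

Rewrite the denominator: s^2 - 4*s + 5 = (s - 2)^2 + 1.
The form in (s - 2) signals a first-shifting-theorem factor e^(2t).
Since L{sin(t)} = 1/(s^2 + 1), the inverse is exp(2*t)*sin(t).

f(t) = exp(2*t)*sin(t)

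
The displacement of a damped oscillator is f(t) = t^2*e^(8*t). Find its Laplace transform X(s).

L{t^2} = 2!/s^3 = 2/s^3.
By the first shifting theorem, multiplying by e^(8t) replaces s with s - 8.

X(s) = 2/(s - 8)^3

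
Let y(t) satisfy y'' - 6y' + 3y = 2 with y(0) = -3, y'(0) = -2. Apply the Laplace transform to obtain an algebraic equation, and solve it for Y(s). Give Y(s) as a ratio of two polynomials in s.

Take the Laplace transform of both sides.
The derivative rules (L{y''} = s^2 Y - s·y(0) - y'(0) and L{y'} = sY - y(0), with y(0) = -3, y'(0) = -2) turn the left side into (s^2 - 6*s + 3)Y - (-3*s + 16).
The right side is L{2} = 2/s.
So (s^2 - 6*s + 3)Y = 2/s + (-3*s + 16).
Isolate Y and clear denominators.

Y(s) = (-3*s^2 + 16*s + 2)/(s^3 - 6*s^2 + 3*s)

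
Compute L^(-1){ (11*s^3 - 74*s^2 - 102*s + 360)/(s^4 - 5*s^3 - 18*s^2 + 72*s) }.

Factor the denominator: s^4 - 5*s^3 - 18*s^2 + 72*s = s*(s - 6)*(s - 3)*(s + 4).
Partial fraction decomposition gives [4/(s + 4)] + [5/s] + [5/(s - 3)] + [-3/(s - 6)].
Invert each term: 4/(s + 4) ↔ 4e^(-4t); 5/(s - 0) ↔ 5e^(0t); 5/(s - 3) ↔ 5e^(3t); -3/(s - 6) ↔ -3e^(6t).

-3*exp(6*t) + 5*exp(3*t) + 5 + 4*exp(-4*t)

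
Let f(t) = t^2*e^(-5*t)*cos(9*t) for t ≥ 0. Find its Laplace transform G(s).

G(s) = 2*(s + 5)*(s^2 + 10*s - 218)/(s^2 + 10*s + 106)^3

L{cos(9t)} = s/(s^2 + 81).
Multiplying by e^(-5t) shifts s → s + 5, so L{e^(-5*t)*cos(9*t)} = (s + 5)/((s + 5)^2 + 81).
Then apply L{t^2·g(t)} = (-1)^2 d^2/ds^2[H(s)] with H(s) = (s + 5)/((s + 5)^2 + 81):
differentiating 2 times and applying the sign gives 2*(s + 5)*(s^2 + 10*s - 218)/(s^2 + 10*s + 106)^3.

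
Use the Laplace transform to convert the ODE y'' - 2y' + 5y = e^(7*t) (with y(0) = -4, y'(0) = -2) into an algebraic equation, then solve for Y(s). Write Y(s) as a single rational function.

Take the Laplace transform of both sides.
With L{y''} = s^2 Y - s·y(0) - y'(0) and L{y'} = sY - y(0), with y(0) = -4, y'(0) = -2: the LHS transforms to (s^2 - 2*s + 5)Y - (-4*s + 6).
The right side is L{e^(7*t)} = 1/(s - 7).
So (s^2 - 2*s + 5)Y = 1/(s - 7) + (-4*s + 6).
Divide through and combine into a single rational function.

Y(s) = (-4*s^2 + 34*s - 41)/(s^3 - 9*s^2 + 19*s - 35)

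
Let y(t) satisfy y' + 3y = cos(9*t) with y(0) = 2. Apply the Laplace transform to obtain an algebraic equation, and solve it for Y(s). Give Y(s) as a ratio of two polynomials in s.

Y(s) = (2*s^2 + s + 162)/(s^3 + 3*s^2 + 81*s + 243)

Take the Laplace transform of both sides.
The derivative rules (L{y'} = sY - y(0) = sY - 2) turn the left side into (s + 3)Y - (2).
The right side is L{cos(9*t)} = s/(s^2 + 81).
So (s + 3)Y = s/(s^2 + 81) + (2).
Isolate Y and clear denominators.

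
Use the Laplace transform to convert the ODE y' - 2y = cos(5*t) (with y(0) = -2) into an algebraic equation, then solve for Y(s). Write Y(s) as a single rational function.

Y(s) = (-2*s^2 + s - 50)/(s^3 - 2*s^2 + 25*s - 50)

Apply the Laplace transform to the equation.
With L{y'} = sY - y(0) = sY - (-2): the LHS transforms to (s - 2)Y - (-2).
The right side is L{cos(5*t)} = s/(s^2 + 25).
So (s - 2)Y = s/(s^2 + 25) + (-2).
Isolate Y and clear denominators.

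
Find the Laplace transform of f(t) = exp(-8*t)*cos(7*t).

(s + 8)/((s + 8)^2 + 49)

L{cos(7t)} = s/(s^2 + 49).
By the first shifting theorem, multiplying by e^(-8t) replaces s with s + 8.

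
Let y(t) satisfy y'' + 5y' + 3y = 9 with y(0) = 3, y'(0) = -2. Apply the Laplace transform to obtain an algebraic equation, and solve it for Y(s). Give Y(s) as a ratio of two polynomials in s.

Transform both sides with L{·}.
The derivative rules (L{y''} = s^2 Y - s·y(0) - y'(0) and L{y'} = sY - y(0), with y(0) = 3, y'(0) = -2) turn the left side into (s^2 + 5*s + 3)Y - (3*s + 13).
The right side is L{9} = 9/s.
So (s^2 + 5*s + 3)Y = 9/s + (3*s + 13).
Isolate Y and clear denominators.

Y(s) = (3*s^2 + 13*s + 9)/(s^3 + 5*s^2 + 3*s)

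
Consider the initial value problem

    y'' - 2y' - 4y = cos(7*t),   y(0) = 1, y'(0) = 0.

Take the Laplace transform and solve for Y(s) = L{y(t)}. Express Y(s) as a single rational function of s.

Y(s) = (s^3 - 2*s^2 + 50*s - 98)/(s^4 - 2*s^3 + 45*s^2 - 98*s - 196)

Transform both sides with L{·}.
With L{y''} = s^2 Y - s·y(0) - y'(0) and L{y'} = sY - y(0), with y(0) = 1, y'(0) = 0: the LHS transforms to (s^2 - 2*s - 4)Y - (s - 2).
The right side is L{cos(7*t)} = s/(s^2 + 49).
So (s^2 - 2*s - 4)Y = s/(s^2 + 49) + (s - 2).
Divide through and combine into a single rational function.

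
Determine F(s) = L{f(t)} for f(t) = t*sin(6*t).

F(s) = 12*s/(s^2 + 36)^2

L{sin(6t)} = 6/(s^2 + 36).
Then apply L{t·g(t)} = -d/ds[G(s)] with G(s) = 6/(s^2 + 36):
differentiating 1 time and applying the sign gives 12*s/(s^2 + 36)^2.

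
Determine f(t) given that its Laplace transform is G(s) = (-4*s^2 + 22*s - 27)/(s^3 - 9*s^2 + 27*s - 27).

Factor the denominator: s^3 - 9*s^2 + 27*s - 27 = (s - 3)^3.
Partial fraction decomposition gives [-4/(s - 3)] + [-2/(s - 3)^2] + [3/(s - 3)^3].
Invert each term: -4/(s - 3) ↔ -4e^(3t); -2/(s - 3)^2 ↔ -2t·e^(3t); 3/(s - 3)^3 ↔ (3/2)t^2·e^(3t).

f(t) = 3*t^2*exp(3*t)/2 - 2*t*exp(3*t) - 4*exp(3*t)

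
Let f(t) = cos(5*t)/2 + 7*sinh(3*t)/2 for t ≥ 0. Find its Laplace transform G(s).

G(s) = s/(2*(s^2 + 25)) + 21/(2*(s^2 - 9))

Apply the Laplace transform termwise.
(7/2)·[L{sinh(3t)} = 3/(s^2 - 9)]; (1/2)·[L{cos(5t)} = s/(s^2 + 25)].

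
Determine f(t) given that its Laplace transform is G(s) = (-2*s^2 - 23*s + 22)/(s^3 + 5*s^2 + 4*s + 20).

f(t) = sin(2*t) - 5*cos(2*t) + 3*exp(-5*t)

Factor the denominator: s^3 + 5*s^2 + 4*s + 20 = (s + 5)*(s^2 + 4).
Partial fraction decomposition gives [3/(s + 5)] + [-5*s/(s^2 + 4)] + [2/(s^2 + 4)].
Invert each term: 3/(s + 5) ↔ 3e^(-5t); -5·s/(s^2 + 4) ↔ -5cos(2t); 1·2/(s^2 + 4) ↔ sin(2t).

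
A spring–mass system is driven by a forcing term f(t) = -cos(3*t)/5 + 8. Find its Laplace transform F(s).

Apply the Laplace transform termwise.
L{8} = 8/s; (-1/5)·[L{cos(3t)} = s/(s^2 + 9)].

F(s) = -s/(5*(s^2 + 9)) + 8/s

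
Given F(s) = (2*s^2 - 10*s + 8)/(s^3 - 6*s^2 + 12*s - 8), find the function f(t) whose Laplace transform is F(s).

Factor the denominator: s^3 - 6*s^2 + 12*s - 8 = (s - 2)^3.
Partial fraction decomposition gives [2/(s - 2)] + [-2/(s - 2)^2] + [-4/(s - 2)^3].
Invert each term: 2/(s - 2) ↔ 2e^(2t); -2/(s - 2)^2 ↔ -2t·e^(2t); -4/(s - 2)^3 ↔ (-2)t^2·e^(2t).

f(t) = -2*t^2*exp(2*t) - 2*t*exp(2*t) + 2*exp(2*t)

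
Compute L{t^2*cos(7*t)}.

2*s*(s^2 - 147)/(s^2 + 49)^3

L{cos(7t)} = s/(s^2 + 49).
Then apply L{t^2·g(t)} = (-1)^2 d^2/ds^2[H(s)] with H(s) = s/(s^2 + 49):
differentiating 2 times and applying the sign gives 2*s*(s^2 - 147)/(s^2 + 49)^3.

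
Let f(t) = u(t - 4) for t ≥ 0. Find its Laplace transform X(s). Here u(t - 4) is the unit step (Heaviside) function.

By the second shifting theorem, L{u(t - c)·g(t - c)} = e^(-cs)·G(s) with c = 4 and G(s) = L{g(t)}.
L{1} = 1/s.

X(s) = exp(-4*s)/s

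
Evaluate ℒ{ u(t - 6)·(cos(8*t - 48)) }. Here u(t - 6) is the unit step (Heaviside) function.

By the second shifting theorem, L{u(t - c)·g(t - c)} = e^(-cs)·G(s) with c = 6 and G(s) = L{g(t)}.
L{cos(8t)} = s/(s^2 + 64).

s*exp(-6*s)/(s^2 + 64)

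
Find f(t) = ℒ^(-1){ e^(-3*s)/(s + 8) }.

f(t) = Heaviside(t - 3)*(exp(-8*t + 24))

The factor e^(-3s) signals a time shift by c = 3 (second shifting theorem).
L{e^(-8t)} = 1/(s + 8), so L^-1{1/(s + 8)} = e^(-8*t).
Hence the inverse is u(t - 3) times that function evaluated at t - 3.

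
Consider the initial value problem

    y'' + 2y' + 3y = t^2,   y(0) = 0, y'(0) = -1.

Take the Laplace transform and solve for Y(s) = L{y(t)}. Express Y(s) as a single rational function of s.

Y(s) = (-s^3 + 2)/(s^5 + 2*s^4 + 3*s^3)

Apply the Laplace transform to the equation.
With L{y''} = s^2 Y - s·y(0) - y'(0) and L{y'} = sY - y(0), with y(0) = 0, y'(0) = -1: the LHS transforms to (s^2 + 2*s + 3)Y - (-1).
The right side is L{t^2} = 2/s^3.
So (s^2 + 2*s + 3)Y = 2/s^3 + (-1).
Isolate Y and clear denominators.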